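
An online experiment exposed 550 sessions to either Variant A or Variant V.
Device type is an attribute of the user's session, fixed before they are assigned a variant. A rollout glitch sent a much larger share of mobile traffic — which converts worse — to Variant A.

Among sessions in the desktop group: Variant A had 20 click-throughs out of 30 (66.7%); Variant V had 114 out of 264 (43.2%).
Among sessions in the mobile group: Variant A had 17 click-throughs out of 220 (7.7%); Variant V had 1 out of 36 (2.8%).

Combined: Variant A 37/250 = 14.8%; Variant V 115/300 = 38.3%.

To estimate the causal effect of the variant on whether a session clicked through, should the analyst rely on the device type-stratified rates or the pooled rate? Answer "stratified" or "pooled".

stratified

Since device type is a pre-existing factor (not a product of the variant) and it affects the outcome on its own, it is a confounder. The stratified rates, not the pooled rate, identify the causal effect.
Within each level — desktop: 66.7% vs 43.2%; mobile: 7.7% vs 2.8% — Variant A is higher every time.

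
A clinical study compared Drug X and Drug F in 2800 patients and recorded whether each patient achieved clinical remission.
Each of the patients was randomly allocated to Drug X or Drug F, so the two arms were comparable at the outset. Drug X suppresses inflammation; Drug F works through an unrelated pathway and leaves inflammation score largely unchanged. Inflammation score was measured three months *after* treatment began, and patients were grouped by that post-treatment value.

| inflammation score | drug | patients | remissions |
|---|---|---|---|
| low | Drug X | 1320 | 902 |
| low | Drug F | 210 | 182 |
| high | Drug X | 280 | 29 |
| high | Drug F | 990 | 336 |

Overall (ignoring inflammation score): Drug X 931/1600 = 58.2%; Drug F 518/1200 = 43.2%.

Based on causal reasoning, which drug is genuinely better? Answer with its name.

Drug X

Within every inflammation score level Drug F has the higher rate, yet pooled Drug X does — Simpson's reversal.
The distribution of inflammation score is itself part of what the drug does — it is an intermediate outcome. Holding it fixed would remove that part of the effect; the total effect is the pooled difference.
Pooled: Drug X 58.2% vs Drug F 43.2%; Drug X is higher overall.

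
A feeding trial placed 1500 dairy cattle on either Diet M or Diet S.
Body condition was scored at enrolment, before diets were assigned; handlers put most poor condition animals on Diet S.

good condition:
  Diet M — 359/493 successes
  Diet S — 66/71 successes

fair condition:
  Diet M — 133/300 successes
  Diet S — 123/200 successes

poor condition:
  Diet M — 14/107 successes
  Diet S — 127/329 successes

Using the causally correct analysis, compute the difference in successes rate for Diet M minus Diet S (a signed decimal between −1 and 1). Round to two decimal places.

-0.21

Diet S is higher inside every starting body condition stratum but Diet M is higher in aggregate. Whether to stratify depends on how starting body condition relates to the diet.
Since starting body condition is a pre-existing factor (not a product of the diet) and it affects the outcome on its own, it is a confounder. The stratified rates, not the pooled rate, identify the causal effect.
Adjusting over the population distribution of starting body condition: 0.376·(0.728−0.930) + 0.333·(0.443−0.615) + 0.291·(0.131−0.386) = -0.207.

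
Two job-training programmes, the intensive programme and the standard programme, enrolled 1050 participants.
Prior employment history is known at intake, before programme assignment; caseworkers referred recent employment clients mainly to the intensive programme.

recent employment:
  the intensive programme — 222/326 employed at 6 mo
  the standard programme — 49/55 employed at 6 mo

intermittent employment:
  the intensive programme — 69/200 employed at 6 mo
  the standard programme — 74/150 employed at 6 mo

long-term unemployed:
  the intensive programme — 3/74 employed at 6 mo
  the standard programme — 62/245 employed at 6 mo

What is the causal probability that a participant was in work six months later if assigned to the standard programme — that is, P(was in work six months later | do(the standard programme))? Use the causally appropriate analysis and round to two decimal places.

Nothing the programme does changes prior employment history; the imbalance is an allocation artefact. With prior employment history also predicting the outcome, the pooled figure is confounded, and the within-stratum comparison is the causal one.
Standardising the standard programme to the population prior employment history mix: 0.363·49/55 + 0.333·74/150 + 0.304·62/245 = 0.565.

0.56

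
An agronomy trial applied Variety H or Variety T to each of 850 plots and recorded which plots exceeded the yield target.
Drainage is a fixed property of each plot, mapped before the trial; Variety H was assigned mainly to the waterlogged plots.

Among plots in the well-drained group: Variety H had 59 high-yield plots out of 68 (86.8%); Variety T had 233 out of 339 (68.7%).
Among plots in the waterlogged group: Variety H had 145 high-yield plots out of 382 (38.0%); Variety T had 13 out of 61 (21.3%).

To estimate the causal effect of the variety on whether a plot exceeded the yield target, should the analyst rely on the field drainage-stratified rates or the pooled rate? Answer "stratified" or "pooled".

The imbalance in field drainage arose from how plots were allocated, not from anything the variety did; and field drainage independently affects the outcome. The pooled gap is confounded — condition on field drainage.
Within each level — well-drained: 86.8% vs 68.7%; waterlogged: 38.0% vs 21.3% — Variety H is higher every time.

stratified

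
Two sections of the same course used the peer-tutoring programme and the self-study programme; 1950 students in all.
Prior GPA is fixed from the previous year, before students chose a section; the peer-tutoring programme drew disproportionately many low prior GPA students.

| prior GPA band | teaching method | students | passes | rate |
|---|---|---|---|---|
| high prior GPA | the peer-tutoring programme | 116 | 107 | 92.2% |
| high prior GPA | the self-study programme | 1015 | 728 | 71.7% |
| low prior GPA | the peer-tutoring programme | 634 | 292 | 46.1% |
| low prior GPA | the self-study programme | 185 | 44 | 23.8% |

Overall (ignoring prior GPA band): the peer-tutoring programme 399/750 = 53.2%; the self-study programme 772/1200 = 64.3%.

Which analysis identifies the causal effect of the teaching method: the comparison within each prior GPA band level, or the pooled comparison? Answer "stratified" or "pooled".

The stratified and pooled comparisons disagree (the peer-tutoring programme wins within each prior GPA band; the self-study programme wins overall), so the answer turns on the causal role of prior GPA band.
Nothing the teaching method does changes prior GPA band; the imbalance is an allocation artefact. With prior GPA band also predicting the outcome, the pooled figure is confounded, and the within-stratum comparison is the causal one.
Within each level — high prior GPA: 92.2% vs 71.7%; low prior GPA: 46.1% vs 23.8% — the peer-tutoring programme is higher every time.

stratified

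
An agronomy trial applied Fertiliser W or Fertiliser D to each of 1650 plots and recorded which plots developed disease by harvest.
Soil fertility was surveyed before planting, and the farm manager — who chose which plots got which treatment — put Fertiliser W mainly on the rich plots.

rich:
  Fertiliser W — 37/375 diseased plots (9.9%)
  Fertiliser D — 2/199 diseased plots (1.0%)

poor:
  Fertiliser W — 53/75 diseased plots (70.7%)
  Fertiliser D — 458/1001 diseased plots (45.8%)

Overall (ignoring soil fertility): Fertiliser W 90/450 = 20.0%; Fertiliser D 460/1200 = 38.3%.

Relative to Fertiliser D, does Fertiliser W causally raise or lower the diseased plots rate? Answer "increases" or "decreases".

increases

The soil fertility-specific comparison favours Fertiliser D throughout, but the pooled figures favour Fertiliser W. The question is whether to condition on soil fertility.
Nothing the fertiliser does changes soil fertility; the imbalance is an allocation artefact. With soil fertility also predicting the outcome, the pooled figure is confounded, and the within-stratum comparison is the causal one.
Within each level — rich: 9.9% vs 1.0%; poor: 70.7% vs 45.8% — Fertiliser D is lower every time.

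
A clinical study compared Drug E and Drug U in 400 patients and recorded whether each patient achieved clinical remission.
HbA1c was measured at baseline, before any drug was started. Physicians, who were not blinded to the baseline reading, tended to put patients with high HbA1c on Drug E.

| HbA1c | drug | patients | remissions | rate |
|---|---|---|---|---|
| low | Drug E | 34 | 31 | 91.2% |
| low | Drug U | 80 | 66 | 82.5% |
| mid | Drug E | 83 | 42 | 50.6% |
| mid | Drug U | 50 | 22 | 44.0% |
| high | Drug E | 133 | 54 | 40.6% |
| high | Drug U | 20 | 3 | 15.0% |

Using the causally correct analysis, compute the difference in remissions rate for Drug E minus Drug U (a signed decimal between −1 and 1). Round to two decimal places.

+0.14

Within every HbA1c level Drug E has the higher rate, yet pooled Drug U does — Simpson's reversal.
HbA1c satisfies the back-door criterion: it is not a descendant of the drug, and it blocks the spurious path from drug to outcome. Adjusting for it (i.e., using the within-HbA1c rates) gives the causal effect.
Adjusting over the population distribution of HbA1c: 0.285·(0.912−0.825) + 0.333·(0.506−0.440) + 0.383·(0.406−0.150) = +0.145.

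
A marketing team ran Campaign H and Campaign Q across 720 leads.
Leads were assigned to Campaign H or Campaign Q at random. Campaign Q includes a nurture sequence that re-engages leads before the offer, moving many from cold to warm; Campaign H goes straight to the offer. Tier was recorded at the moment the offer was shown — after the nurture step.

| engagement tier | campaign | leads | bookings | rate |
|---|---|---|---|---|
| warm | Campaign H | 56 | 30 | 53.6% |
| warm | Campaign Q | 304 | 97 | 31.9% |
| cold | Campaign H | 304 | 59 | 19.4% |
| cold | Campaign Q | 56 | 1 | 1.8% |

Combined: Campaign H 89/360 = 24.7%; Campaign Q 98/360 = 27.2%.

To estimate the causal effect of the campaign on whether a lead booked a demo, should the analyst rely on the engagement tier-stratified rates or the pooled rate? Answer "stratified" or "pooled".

The distribution of engagement tier is itself part of what the campaign does — it is an intermediate outcome. Holding it fixed would remove that part of the effect; the total effect is the pooled difference.
Pooled: Campaign H 24.7% vs Campaign Q 27.2%; Campaign Q is higher overall.

pooled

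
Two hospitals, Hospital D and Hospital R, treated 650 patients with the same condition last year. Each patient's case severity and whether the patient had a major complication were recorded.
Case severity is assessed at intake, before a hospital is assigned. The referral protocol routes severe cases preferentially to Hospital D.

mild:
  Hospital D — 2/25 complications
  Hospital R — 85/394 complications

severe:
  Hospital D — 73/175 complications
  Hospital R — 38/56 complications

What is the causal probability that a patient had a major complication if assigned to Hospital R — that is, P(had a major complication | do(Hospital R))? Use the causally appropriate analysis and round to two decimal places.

0.38

The case severity-specific comparison favours Hospital D throughout, but the pooled figures favour Hospital R. The question is whether to condition on case severity.
Case severity is set before the hospital has any effect — it is not caused by the hospital — and it independently drives the outcome. That makes it a confounder, so the causal comparison is within case severity levels.
Standardising Hospital R to the population case severity mix: 0.645·85/394 + 0.355·38/56 = 0.380.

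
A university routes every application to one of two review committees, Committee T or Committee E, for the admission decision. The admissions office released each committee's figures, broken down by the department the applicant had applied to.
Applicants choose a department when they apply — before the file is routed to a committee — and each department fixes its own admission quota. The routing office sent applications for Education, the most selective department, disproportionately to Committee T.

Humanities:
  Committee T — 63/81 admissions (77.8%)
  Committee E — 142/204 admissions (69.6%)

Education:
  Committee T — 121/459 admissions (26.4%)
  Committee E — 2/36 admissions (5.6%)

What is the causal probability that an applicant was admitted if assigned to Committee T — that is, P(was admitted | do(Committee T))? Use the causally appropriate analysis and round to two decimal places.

0.45

The department-specific comparison favours Committee T throughout, but the pooled figures favour Committee E. The question is whether to condition on department.
The imbalance in department arose from how applicants were allocated, not from anything the review committee did; and department independently affects the outcome. The pooled gap is confounded — condition on department.
Standardising Committee T to the population department mix: 0.365·63/81 + 0.635·121/459 = 0.451.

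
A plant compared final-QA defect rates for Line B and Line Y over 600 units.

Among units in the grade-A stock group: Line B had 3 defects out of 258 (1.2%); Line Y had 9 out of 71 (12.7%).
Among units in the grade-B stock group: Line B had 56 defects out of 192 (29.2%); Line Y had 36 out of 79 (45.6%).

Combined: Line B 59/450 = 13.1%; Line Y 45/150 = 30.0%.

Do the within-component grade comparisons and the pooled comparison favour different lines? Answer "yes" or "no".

no

Within each component grade level (grade-A stock 1.2% vs 12.7%; grade-B stock 29.2% vs 45.6%), Line B has the lower rate every time. Pooled: 13.1% vs 30.0% — Line B has the lower rate overall. They agree.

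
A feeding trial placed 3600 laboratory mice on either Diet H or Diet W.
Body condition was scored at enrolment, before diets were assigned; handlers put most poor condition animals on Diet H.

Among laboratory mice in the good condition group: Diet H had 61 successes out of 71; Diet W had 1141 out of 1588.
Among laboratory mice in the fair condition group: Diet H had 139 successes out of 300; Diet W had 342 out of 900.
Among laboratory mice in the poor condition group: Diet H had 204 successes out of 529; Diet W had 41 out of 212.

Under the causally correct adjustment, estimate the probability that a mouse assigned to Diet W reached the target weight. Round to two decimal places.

Starting body condition is set before the diet has any effect — it is not caused by the diet — and it independently drives the outcome. That makes it a confounder, so the causal comparison is within starting body condition levels.
Standardising Diet W to the population starting body condition mix: 0.461·1141/1588 + 0.333·342/900 + 0.206·41/212 = 0.498.

0.50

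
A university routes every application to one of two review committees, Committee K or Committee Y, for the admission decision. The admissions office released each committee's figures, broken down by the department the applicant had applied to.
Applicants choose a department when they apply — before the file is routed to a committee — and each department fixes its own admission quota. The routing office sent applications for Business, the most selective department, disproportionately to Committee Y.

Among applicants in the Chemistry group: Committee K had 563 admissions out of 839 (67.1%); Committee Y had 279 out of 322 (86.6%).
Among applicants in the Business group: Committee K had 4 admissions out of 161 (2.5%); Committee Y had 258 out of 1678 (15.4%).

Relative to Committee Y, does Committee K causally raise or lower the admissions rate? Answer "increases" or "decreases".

The stratified and pooled comparisons disagree (Committee Y wins within each department; Committee K wins overall), so the answer turns on the causal role of department.
Nothing the review committee does changes department; the imbalance is an allocation artefact. With department also predicting the outcome, the pooled figure is confounded, and the within-stratum comparison is the causal one.
Within each level — Chemistry: 67.1% vs 86.6%; Business: 2.5% vs 15.4% — Committee Y is higher every time.

decreases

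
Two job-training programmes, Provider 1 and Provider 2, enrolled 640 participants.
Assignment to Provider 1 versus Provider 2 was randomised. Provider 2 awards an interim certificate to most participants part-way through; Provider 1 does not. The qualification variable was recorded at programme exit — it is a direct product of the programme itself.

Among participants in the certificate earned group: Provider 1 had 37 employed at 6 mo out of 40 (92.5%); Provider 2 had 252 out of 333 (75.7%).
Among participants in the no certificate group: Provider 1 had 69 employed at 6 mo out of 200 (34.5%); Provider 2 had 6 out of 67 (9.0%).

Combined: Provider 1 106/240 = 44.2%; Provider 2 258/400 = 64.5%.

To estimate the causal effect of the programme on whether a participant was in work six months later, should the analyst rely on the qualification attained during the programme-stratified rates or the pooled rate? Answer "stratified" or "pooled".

pooled

Qualification attained during the programme here is a post-treatment variable shaped by the programme; conditioning on it would introduce bias rather than remove it. The overall comparison is the causal one.
Pooled: Provider 1 44.2% vs Provider 2 64.5%; Provider 2 is higher overall.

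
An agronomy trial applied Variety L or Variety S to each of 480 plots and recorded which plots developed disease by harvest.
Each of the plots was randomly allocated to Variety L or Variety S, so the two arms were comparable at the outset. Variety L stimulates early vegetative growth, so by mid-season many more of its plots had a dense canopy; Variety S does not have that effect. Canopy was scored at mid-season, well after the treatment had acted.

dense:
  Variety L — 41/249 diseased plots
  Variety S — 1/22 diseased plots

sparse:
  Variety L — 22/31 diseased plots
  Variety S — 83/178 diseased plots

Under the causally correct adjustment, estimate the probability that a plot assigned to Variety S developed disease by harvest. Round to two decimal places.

0.42

The mid-season canopy-specific comparison favours Variety S throughout, but the pooled figures favour Variety L. The question is whether to condition on mid-season canopy.
Mid-season canopy is downstream of the variety. One should not condition on a consequence of treatment, so the overall rates are the right comparison.
So P(outcome | do(Variety S)) is just the pooled rate for Variety S: 84/200 = 0.420.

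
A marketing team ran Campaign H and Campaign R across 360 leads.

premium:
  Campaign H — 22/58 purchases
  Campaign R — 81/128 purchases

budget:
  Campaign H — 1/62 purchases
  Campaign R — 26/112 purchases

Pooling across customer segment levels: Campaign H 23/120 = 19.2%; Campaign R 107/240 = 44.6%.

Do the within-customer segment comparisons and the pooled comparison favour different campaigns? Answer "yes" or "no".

Within each customer segment level (premium 37.9% vs 63.3%; budget 1.6% vs 23.2%), Campaign R has the higher rate every time. Pooled: 19.2% vs 44.6% — Campaign R has the higher rate overall. They agree.

no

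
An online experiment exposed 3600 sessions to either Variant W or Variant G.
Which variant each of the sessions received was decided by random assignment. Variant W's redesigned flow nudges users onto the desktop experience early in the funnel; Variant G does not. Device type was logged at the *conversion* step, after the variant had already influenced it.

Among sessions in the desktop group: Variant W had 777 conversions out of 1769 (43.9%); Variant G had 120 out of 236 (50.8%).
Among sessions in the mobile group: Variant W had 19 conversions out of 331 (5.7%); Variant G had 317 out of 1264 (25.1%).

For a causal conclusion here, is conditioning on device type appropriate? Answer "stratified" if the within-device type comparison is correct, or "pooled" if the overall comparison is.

pooled

Within every device type level Variant G has the higher rate, yet pooled Variant W does — Simpson's reversal.
Device type here is a post-treatment variable shaped by the variant; conditioning on it would introduce bias rather than remove it. The overall comparison is the causal one.
Pooled: Variant W 37.9% vs Variant G 29.1%; Variant W is higher overall.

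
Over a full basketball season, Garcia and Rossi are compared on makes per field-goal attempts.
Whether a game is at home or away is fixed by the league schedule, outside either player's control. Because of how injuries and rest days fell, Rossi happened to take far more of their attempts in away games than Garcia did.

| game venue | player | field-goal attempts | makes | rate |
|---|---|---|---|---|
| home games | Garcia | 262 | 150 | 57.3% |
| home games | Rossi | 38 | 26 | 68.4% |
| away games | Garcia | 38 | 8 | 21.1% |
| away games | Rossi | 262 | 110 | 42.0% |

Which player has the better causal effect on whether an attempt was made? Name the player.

Rossi

The imbalance in game venue arose from how field-goal attempts were allocated, not from anything the player did; and game venue independently affects the outcome. The pooled gap is confounded — condition on game venue.
Within each level — home games: 57.3% vs 68.4%; away games: 21.1% vs 42.0% — Rossi is higher every time.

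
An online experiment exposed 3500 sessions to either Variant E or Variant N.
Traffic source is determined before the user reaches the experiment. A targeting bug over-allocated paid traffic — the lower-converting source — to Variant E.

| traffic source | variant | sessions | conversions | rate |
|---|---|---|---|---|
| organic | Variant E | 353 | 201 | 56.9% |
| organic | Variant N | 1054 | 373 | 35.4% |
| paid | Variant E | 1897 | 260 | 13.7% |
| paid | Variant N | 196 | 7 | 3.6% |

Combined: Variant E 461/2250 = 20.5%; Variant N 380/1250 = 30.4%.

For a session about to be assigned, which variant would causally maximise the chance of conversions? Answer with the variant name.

Variant E

Within every traffic source level Variant E has the higher rate, yet pooled Variant N does — Simpson's reversal.
Since traffic source is a pre-existing factor (not a product of the variant) and it affects the outcome on its own, it is a confounder. The stratified rates, not the pooled rate, identify the causal effect.
Within each level — organic: 56.9% vs 35.4%; paid: 13.7% vs 3.6% — Variant E is higher every time.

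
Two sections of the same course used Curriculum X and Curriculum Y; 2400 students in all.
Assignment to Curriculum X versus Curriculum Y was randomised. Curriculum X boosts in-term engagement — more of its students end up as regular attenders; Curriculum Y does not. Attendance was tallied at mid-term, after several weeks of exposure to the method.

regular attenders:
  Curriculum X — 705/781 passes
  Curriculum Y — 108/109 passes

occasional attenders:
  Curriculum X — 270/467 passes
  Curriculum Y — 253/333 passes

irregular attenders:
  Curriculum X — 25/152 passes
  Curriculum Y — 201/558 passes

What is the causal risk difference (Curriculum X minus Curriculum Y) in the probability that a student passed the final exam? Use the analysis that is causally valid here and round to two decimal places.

Stratifying would compare teaching methods among students the teaching methods themselves sorted into mid-term attendance groups — a form of selection on an intermediate. The unconditioned pooled rates give the total causal effect.
The causal difference is the pooled difference: 0.714 − 0.562 = +0.152.

+0.15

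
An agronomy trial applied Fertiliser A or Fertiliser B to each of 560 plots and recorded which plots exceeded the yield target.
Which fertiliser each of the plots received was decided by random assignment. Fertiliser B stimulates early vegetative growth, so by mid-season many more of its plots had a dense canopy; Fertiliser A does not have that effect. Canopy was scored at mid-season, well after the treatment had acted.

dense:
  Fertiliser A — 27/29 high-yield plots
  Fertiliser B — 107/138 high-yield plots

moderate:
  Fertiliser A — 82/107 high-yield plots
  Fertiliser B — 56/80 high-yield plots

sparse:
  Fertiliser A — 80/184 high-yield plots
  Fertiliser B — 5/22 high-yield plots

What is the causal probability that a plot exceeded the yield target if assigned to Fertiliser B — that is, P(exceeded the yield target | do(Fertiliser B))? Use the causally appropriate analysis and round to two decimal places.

0.70

Mid-season canopy is recorded after the fertiliser and is itself shifted by it — it sits on the causal path from fertiliser to outcome. Conditioning on a mediator would strip out part of the effect we want; the pooled comparison gives the total causal effect.
So P(outcome | do(Fertiliser B)) is just the pooled rate for Fertiliser B: 168/240 = 0.700.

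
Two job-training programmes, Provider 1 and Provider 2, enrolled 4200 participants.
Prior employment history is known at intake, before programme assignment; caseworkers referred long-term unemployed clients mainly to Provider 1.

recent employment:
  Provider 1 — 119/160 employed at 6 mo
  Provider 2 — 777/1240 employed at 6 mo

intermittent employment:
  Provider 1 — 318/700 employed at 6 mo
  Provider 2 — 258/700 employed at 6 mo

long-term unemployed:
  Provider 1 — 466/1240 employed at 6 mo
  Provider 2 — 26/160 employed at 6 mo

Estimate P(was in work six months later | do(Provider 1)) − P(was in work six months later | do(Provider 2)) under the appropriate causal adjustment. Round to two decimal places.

+0.14

Since prior employment history is a pre-existing factor (not a product of the programme) and it affects the outcome on its own, it is a confounder. The stratified rates, not the pooled rate, identify the causal effect.
Adjusting over the population distribution of prior employment history: 0.333·(0.744−0.627) + 0.333·(0.454−0.369) + 0.333·(0.376−0.163) = +0.139.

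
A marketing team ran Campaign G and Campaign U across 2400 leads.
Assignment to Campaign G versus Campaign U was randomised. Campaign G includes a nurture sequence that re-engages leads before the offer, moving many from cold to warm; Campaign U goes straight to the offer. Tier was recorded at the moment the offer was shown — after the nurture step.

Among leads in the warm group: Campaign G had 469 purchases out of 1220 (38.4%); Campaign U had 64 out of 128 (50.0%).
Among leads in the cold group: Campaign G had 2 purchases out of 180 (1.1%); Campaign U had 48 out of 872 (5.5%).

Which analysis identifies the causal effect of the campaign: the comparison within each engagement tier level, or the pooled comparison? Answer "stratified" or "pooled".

The stratified and pooled comparisons disagree (Campaign U wins within each engagement tier; Campaign G wins overall), so the answer turns on the causal role of engagement tier.
Because the campaign influences engagement tier, engagement tier is a post-treatment mediator, not a confounder. Stratifying on it would bias the estimate; the causal effect is the crude pooled difference.
Pooled: Campaign G 33.6% vs Campaign U 11.2%; Campaign G is higher overall.

pooled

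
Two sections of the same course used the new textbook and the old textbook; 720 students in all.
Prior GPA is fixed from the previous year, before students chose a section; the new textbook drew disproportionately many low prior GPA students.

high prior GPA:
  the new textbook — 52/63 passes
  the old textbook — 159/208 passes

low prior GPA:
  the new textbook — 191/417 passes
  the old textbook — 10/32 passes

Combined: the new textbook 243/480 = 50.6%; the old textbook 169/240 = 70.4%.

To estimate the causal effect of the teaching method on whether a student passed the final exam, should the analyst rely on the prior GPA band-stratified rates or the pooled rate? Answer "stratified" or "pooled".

Prior GPA band satisfies the back-door criterion: it is not a descendant of the teaching method, and it blocks the spurious path from teaching method to outcome. Adjusting for it (i.e., using the within-prior GPA band rates) gives the causal effect.
Within each level — high prior GPA: 82.5% vs 76.4%; low prior GPA: 45.8% vs 31.2% — the new textbook is higher every time.

stratified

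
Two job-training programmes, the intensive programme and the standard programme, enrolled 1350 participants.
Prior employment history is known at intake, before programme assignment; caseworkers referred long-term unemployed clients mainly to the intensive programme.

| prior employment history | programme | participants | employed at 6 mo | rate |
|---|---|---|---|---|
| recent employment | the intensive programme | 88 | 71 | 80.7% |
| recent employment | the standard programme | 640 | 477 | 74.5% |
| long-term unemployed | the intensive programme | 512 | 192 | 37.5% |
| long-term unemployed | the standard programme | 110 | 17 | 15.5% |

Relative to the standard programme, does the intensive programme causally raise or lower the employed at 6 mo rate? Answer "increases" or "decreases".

Nothing the programme does changes prior employment history; the imbalance is an allocation artefact. With prior employment history also predicting the outcome, the pooled figure is confounded, and the within-stratum comparison is the causal one.
Within each level — recent employment: 80.7% vs 74.5%; long-term unemployed: 37.5% vs 15.5% — the intensive programme is higher every time.

increases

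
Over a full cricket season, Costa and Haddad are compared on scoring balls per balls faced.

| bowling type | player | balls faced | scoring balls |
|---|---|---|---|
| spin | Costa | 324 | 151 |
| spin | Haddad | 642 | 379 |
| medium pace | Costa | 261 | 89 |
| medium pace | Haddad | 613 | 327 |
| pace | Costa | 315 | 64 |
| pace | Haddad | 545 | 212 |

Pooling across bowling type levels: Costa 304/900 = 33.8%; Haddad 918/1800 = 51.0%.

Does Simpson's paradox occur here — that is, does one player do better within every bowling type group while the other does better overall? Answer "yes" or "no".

no

Within each bowling type level (spin 46.6% vs 59.0%; medium pace 34.1% vs 53.3%; pace 20.3% vs 38.9%), Haddad has the higher rate every time. Pooled: 33.8% vs 51.0% — Haddad has the higher rate overall. They agree.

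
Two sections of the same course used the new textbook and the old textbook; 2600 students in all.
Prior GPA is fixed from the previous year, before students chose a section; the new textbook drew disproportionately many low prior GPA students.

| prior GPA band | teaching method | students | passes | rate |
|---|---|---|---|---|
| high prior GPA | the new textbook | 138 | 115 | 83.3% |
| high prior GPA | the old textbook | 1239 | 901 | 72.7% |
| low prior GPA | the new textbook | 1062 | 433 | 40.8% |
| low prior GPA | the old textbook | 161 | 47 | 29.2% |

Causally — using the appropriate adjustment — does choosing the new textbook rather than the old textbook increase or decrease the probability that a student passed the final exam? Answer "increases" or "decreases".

Prior GPA band differs across teaching methods for reasons unrelated to any effect of the teaching method itself, and it separately predicts the outcome — a classic confounder. We must compare within prior GPA band levels.
Within each level — high prior GPA: 83.3% vs 72.7%; low prior GPA: 40.8% vs 29.2% — the new textbook is higher every time.

increases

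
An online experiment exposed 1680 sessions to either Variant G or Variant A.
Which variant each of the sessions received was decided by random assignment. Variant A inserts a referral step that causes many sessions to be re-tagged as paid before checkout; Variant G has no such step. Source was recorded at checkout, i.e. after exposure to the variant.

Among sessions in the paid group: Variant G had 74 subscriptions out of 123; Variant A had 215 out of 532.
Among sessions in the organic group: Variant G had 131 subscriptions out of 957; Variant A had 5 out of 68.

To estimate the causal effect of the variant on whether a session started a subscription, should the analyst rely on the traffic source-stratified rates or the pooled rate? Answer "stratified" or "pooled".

The stratified and pooled comparisons disagree (Variant G wins within each traffic source; Variant A wins overall), so the answer turns on the causal role of traffic source.
Because the variant influences traffic source, traffic source is a post-treatment mediator, not a confounder. Stratifying on it would bias the estimate; the causal effect is the crude pooled difference.
Pooled: Variant G 19.0% vs Variant A 36.7%; Variant A is higher overall.

pooled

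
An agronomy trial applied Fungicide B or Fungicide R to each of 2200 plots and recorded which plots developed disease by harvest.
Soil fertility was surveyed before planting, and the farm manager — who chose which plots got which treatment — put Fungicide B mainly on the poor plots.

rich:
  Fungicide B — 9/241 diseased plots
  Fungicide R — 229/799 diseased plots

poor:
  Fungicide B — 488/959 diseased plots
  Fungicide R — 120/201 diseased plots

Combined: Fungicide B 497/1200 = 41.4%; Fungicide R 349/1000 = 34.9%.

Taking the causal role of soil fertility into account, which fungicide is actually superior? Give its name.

Here soil fertility is a common cause — it drives both which fungicide a case falls under and the outcome. The crude comparison mixes populations; the stratum-specific rates are the causally relevant ones.
Within each level — rich: 3.7% vs 28.7%; poor: 50.9% vs 59.7% — Fungicide B is lower every time.

Fungicide B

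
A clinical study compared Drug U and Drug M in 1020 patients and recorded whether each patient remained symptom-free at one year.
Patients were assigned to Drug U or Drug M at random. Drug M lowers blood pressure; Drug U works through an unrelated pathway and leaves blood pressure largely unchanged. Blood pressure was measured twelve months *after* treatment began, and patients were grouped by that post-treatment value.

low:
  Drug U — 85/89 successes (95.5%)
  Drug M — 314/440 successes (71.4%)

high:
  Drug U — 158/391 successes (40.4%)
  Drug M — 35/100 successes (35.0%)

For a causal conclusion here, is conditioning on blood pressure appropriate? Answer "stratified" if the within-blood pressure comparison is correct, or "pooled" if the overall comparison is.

pooled

The blood pressure-specific comparison favours Drug U throughout, but the pooled figures favour Drug M. The question is whether to condition on blood pressure.
Because the drug influences blood pressure, blood pressure is a post-treatment mediator, not a confounder. Stratifying on it would bias the estimate; the causal effect is the crude pooled difference.
Pooled: Drug U 50.6% vs Drug M 64.6%; Drug M is higher overall.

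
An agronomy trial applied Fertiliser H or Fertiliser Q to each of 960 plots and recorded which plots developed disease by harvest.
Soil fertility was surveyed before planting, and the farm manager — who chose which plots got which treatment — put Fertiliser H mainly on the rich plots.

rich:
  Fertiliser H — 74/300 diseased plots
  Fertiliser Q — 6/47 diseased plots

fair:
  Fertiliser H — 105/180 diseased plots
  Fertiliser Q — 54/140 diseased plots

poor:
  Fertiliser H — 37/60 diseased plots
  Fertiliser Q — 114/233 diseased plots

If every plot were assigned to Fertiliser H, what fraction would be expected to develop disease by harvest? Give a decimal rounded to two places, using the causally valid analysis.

0.47

Soil fertility differs across fertilisers for reasons unrelated to any effect of the fertiliser itself, and it separately predicts the outcome — a classic confounder. We must compare within soil fertility levels.
Standardising Fertiliser H to the population soil fertility mix: 0.361·74/300 + 0.333·105/180 + 0.305·37/60 = 0.472.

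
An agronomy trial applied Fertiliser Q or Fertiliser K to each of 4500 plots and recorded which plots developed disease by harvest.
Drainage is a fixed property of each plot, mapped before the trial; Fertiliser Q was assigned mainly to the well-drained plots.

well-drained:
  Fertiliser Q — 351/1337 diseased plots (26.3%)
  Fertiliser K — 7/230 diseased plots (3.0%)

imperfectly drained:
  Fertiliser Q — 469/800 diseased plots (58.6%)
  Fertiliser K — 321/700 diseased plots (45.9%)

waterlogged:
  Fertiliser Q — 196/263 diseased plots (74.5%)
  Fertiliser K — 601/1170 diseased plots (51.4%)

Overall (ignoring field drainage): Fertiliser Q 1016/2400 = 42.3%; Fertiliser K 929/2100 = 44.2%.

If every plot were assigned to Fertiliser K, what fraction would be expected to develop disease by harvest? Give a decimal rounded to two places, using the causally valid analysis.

0.33

Field drainage differs across fertilisers for reasons unrelated to any effect of the fertiliser itself, and it separately predicts the outcome — a classic confounder. We must compare within field drainage levels.
Standardising Fertiliser K to the population field drainage mix: 0.348·7/230 + 0.333·321/700 + 0.318·601/1170 = 0.327.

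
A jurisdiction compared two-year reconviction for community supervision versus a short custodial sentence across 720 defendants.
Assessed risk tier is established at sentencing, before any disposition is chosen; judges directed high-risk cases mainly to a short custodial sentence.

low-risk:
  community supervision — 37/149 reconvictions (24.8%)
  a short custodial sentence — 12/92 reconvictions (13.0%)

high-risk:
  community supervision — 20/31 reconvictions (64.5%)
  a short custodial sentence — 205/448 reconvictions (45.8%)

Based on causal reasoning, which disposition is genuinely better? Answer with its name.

a short custodial sentence

The imbalance in assessed risk tier arose from how defendants were allocated, not from anything the disposition did; and assessed risk tier independently affects the outcome. The pooled gap is confounded — condition on assessed risk tier.
Within each level — low-risk: 24.8% vs 13.0%; high-risk: 64.5% vs 45.8% — a short custodial sentence is lower every time.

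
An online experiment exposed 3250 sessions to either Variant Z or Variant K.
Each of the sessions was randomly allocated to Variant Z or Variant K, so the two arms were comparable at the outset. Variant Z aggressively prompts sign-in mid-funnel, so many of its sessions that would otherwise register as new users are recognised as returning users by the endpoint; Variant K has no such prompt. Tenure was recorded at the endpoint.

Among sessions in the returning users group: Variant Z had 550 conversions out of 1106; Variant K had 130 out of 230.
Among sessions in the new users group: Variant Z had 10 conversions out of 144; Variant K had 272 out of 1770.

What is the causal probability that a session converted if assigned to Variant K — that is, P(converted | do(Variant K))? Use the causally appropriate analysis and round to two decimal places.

The stratified and pooled comparisons disagree (Variant K wins within each user tenure; Variant Z wins overall), so the answer turns on the causal role of user tenure.
User tenure is recorded after the variant and is itself shifted by it — it sits on the causal path from variant to outcome. Conditioning on a mediator would strip out part of the effect we want; the pooled comparison gives the total causal effect.
So P(outcome | do(Variant K)) is just the pooled rate for Variant K: 402/2000 = 0.201.

0.20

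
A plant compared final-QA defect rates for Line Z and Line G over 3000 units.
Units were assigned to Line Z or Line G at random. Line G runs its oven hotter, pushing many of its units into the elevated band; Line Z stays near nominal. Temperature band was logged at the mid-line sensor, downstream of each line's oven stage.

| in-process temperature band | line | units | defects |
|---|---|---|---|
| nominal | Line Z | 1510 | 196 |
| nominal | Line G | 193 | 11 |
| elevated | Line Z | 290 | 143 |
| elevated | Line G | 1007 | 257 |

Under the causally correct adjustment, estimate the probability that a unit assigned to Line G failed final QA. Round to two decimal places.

The in-process temperature band-specific comparison favours Line G throughout, but the pooled figures favour Line Z. The question is whether to condition on in-process temperature band.
Because the line influences in-process temperature band, in-process temperature band is a post-treatment mediator, not a confounder. Stratifying on it would bias the estimate; the causal effect is the crude pooled difference.
So P(outcome | do(Line G)) is just the pooled rate for Line G: 268/1200 = 0.223.

0.22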